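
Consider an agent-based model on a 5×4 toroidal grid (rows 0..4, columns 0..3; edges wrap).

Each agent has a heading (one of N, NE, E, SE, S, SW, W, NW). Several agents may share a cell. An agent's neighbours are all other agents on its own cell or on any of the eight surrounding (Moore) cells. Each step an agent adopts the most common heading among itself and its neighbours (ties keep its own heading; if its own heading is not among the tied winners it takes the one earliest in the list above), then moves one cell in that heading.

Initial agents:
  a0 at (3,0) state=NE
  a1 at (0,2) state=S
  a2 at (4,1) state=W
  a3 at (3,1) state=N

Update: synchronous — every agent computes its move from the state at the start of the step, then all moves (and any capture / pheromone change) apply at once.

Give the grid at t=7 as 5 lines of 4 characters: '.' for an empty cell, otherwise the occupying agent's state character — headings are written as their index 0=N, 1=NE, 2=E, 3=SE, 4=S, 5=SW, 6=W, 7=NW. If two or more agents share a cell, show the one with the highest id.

t=1: a0@(2,1):NE a1@(1,2):S a2@(4,0):W a3@(2,1):N
t=2: a0@(1,2):NE a1@(2,2):S a2@(4,3):W a3@(1,1):N
t=3: a0@(0,3):NE a1@(3,2):S a2@(4,2):W a3@(0,1):N
t=4: a0@(4,0):NE a1@(4,2):S a2@(4,1):W a3@(4,1):N
t=5: a0@(3,1):NE a1@(0,2):S a2@(4,0):W a3@(3,1):N
t=6: a0@(2,2):NE a1@(1,2):S a2@(4,3):W a3@(2,1):N
t=7: a0@(1,3):NE a1@(2,2):S a2@(4,2):W a3@(1,1):N

....
.0.1
..4.
....
..6.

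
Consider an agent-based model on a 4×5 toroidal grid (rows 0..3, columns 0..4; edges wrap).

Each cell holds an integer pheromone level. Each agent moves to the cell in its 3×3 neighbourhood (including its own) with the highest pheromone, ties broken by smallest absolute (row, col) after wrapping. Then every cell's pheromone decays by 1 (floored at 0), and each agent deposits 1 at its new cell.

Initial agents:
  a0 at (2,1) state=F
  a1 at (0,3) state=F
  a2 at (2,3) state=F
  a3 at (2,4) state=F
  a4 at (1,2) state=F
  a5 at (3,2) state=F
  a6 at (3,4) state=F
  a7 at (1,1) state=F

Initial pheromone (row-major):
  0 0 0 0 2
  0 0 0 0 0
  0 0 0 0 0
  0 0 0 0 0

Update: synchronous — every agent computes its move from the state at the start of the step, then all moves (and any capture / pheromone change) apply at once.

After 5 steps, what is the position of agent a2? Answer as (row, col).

t=1: a0@(1,0) a1@(0,4) a2@(1,2) a3@(1,0) a4@(0,1) a5@(0,1) a6@(0,4) a7@(0,0) | pheromone: 1 2 0 0 3 / 2 0 1 0 0 / 0 0 0 0 0 / 0 0 0 0 0
t=2: a0@(0,4) a1@(0,4) a2@(0,1) a3@(0,4) a4@(0,1) a5@(0,1) a6@(0,4) a7@(0,4) | pheromone: 0 4 0 0 7 / 1 0 0 0 0 / 0 0 0 0 0 / 0 0 0 0 0
t=3: a0@(0,4) a1@(0,4) a2@(0,1) a3@(0,4) a4@(0,1) a5@(0,1) a6@(0,4) a7@(0,4) | pheromone: 0 6 0 0 11 / 0 0 0 0 0 / 0 0 0 0 0 / 0 0 0 0 0
t=4: a0@(0,4) a1@(0,4) a2@(0,1) a3@(0,4) a4@(0,1) a5@(0,1) a6@(0,4) a7@(0,4) | pheromone: 0 8 0 0 15 / 0 0 0 0 0 / 0 0 0 0 0 / 0 0 0 0 0
t=5: a0@(0,4) a1@(0,4) a2@(0,1) a3@(0,4) a4@(0,1) a5@(0,1) a6@(0,4) a7@(0,4) | pheromone: 0 10 0 0 19 / 0 0 0 0 0 / 0 0 0 0 0 / 0 0 0 0 0

(0, 1)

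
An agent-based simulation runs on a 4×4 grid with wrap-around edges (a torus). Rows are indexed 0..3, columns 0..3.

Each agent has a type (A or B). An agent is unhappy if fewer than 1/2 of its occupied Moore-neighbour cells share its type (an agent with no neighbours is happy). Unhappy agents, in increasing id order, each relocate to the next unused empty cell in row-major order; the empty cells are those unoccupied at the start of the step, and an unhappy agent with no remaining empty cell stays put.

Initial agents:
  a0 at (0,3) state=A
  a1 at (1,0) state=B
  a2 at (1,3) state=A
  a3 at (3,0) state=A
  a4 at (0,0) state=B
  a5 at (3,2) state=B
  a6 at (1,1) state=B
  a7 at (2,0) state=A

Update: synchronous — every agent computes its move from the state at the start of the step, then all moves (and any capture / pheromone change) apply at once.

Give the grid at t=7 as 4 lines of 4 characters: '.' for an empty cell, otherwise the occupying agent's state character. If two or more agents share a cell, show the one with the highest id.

t=1: a0@(0,1):A a1@(0,2):B a2@(1,3):A a3@(3,0):A a4@(1,2):B a5@(2,1):B a6@(1,1):B a7@(2,0):A
t=2: a0@(0,0):A a1@(0,2):B a2@(0,3):A a3@(3,0):A a4@(1,2):B a5@(2,1):B a6@(1,1):B a7@(2,0):A
t=3: a0@(0,0):A a1@(0,2):B a2@(0,3):A a3@(3,0):A a4@(1,2):B a5@(2,1):B a6@(1,1):B a7@(0,1):A
t=4: a0@(0,0):A a1@(0,2):B a2@(0,3):A a3@(3,0):A a4@(1,2):B a5@(2,1):B a6@(1,1):B a7@(1,0):A
t=5: (unchanged — steady state)

A.BA
ABB.
.B..
A...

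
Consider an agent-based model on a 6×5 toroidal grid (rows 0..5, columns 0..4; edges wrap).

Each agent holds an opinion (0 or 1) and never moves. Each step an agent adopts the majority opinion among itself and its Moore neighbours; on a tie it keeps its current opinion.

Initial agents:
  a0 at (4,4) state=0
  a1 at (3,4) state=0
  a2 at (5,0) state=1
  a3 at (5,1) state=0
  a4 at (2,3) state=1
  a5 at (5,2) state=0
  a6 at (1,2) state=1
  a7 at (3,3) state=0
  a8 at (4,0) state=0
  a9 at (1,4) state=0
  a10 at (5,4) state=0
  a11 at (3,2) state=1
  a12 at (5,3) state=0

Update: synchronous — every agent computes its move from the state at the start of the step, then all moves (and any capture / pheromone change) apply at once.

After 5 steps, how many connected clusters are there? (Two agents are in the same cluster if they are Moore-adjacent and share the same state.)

t=1: a0@(4,4):0 a1@(3,4):0 a2@(5,0):0 a3@(5,1):0 a4@(2,3):1 a5@(5,2):0 a6@(1,2):1 a7@(3,3):0 a8@(4,0):0 a9@(1,4):0 a10@(5,4):0 a11@(3,2):1 a12@(5,3):0
t=2: (unchanged — steady state)

3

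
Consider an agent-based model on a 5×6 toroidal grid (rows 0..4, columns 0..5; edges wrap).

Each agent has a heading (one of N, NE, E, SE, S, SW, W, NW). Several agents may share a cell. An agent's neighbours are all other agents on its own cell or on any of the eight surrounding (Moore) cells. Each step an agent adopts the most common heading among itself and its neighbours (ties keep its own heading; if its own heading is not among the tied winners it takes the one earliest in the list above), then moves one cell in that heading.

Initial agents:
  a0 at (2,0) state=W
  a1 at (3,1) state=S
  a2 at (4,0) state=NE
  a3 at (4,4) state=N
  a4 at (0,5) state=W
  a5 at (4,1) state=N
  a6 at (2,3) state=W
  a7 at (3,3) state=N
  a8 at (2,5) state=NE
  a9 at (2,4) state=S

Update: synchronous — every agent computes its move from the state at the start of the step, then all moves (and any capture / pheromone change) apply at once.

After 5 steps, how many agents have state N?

t=1: a0@(2,5):W a1@(4,1):S a2@(3,1):NE a3@(3,4):N a4@(0,4):W a5@(3,1):N a6@(2,2):W a7@(2,3):N a8@(1,0):NE a9@(3,4):S
t=2: a0@(2,4):W a1@(0,1):S a2@(2,2):NE a3@(2,4):N a4@(0,3):W a5@(2,1):N a6@(1,2):N a7@(1,3):N a8@(0,1):NE a9@(2,4):N
t=3: a0@(1,4):N a1@(1,1):S a2@(1,2):N a3@(1,4):N a4@(4,3):N a5@(1,1):N a6@(0,2):N a7@(0,3):N a8@(4,2):NE a9@(1,4):N
t=4: a0@(0,4):N a1@(0,1):N a2@(0,2):N a3@(0,4):N a4@(3,3):N a5@(0,1):N a6@(4,2):N a7@(4,3):N a8@(3,2):N a9@(0,4):N
t=5: a0@(4,4):N a1@(4,1):N a2@(4,2):N a3@(4,4):N a4@(2,3):N a5@(4,1):N a6@(3,2):N a7@(3,3):N a8@(2,2):N a9@(4,4):N

10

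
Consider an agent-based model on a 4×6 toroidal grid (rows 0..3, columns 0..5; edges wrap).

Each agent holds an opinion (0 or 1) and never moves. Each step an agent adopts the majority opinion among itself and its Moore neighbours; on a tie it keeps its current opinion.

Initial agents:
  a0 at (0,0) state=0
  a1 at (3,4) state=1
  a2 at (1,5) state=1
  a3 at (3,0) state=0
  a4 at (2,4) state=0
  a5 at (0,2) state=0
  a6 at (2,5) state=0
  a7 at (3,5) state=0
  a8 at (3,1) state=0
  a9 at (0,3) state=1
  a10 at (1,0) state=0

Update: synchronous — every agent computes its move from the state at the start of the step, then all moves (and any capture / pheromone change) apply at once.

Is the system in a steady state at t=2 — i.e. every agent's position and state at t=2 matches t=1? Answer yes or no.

no

t=1: a0@(0,0):0 a1@(3,4):0 a2@(1,5):0 a3@(3,0):0 a4@(2,4):0 a5@(0,2):0 a6@(2,5):0 a7@(3,5):0 a8@(3,1):0 a9@(0,3):1 a10@(1,0):0
t=2: a0@(0,0):0 a1@(3,4):0 a2@(1,5):0 a3@(3,0):0 a4@(2,4):0 a5@(0,2):0 a6@(2,5):0 a7@(3,5):0 a8@(3,1):0 a9@(0,3):0 a10@(1,0):0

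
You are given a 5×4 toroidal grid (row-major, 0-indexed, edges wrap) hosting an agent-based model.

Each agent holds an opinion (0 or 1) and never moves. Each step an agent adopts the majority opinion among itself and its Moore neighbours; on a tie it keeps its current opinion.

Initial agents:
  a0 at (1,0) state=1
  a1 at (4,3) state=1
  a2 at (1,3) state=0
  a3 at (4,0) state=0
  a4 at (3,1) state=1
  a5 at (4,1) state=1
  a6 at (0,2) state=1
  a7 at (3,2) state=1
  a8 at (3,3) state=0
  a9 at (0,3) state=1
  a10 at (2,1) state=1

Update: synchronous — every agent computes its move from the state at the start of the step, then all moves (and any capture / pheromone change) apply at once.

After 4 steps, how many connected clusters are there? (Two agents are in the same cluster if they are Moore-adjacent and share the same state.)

1

t=1: a0@(1,0):1 a1@(4,3):1 a2@(1,3):1 a3@(4,0):1 a4@(3,1):1 a5@(4,1):1 a6@(0,2):1 a7@(3,2):1 a8@(3,3):0 a9@(0,3):1 a10@(2,1):1
t=2: a0@(1,0):1 a1@(4,3):1 a2@(1,3):1 a3@(4,0):1 a4@(3,1):1 a5@(4,1):1 a6@(0,2):1 a7@(3,2):1 a8@(3,3):1 a9@(0,3):1 a10@(2,1):1
t=3: (unchanged — steady state)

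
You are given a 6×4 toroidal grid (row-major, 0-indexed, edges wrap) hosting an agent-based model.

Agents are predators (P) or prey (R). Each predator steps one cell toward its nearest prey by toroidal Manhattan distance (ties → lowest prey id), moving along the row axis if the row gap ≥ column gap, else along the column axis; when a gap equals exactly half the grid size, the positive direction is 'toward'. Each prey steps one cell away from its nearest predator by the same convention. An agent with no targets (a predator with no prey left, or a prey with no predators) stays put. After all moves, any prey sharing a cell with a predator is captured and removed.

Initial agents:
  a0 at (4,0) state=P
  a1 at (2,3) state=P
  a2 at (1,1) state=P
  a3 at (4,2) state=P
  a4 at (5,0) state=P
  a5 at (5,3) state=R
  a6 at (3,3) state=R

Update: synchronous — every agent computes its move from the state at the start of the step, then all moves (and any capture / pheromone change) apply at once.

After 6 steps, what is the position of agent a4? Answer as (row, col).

(2, 3)

t=1: a0@(5,0):P a1@(3,3):P a2@(0,1):P a3@(5,2):P a4@(5,3):P a6@(4,3):R
t=2: a0@(4,0):P a1@(4,3):P a2@(5,1):P a3@(4,2):P a4@(4,3):P a6@(5,3):R
t=3: a0@(5,0):P a1@(5,3):P a2@(5,2):P a3@(5,2):P a4@(5,3):P a6@(0,3):R
t=4: a0@(0,0):P a1@(0,3):P a2@(0,2):P a3@(0,2):P a4@(0,3):P a6@(1,3):R
t=5: a0@(1,0):P a1@(1,3):P a2@(1,2):P a3@(1,2):P a4@(1,3):P a6@(2,3):R
t=6: a0@(2,0):P a1@(2,3):P a2@(2,2):P a3@(2,2):P a4@(2,3):P a6@(3,3):R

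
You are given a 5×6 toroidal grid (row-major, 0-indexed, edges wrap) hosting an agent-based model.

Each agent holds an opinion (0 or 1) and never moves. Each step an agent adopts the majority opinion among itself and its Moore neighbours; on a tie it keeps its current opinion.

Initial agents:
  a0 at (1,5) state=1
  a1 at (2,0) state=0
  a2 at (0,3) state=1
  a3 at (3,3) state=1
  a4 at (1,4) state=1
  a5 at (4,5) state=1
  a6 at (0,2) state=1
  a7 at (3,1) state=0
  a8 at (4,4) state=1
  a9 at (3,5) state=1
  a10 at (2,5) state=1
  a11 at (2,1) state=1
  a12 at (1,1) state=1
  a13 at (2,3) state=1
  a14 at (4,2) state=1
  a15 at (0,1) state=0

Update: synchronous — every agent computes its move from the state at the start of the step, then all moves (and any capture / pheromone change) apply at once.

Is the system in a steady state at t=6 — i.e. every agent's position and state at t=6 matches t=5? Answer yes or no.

yes

t=1: a0@(1,5):1 a1@(2,0):1 a2@(0,3):1 a3@(3,3):1 a4@(1,4):1 a5@(4,5):1 a6@(0,2):1 a7@(3,1):0 a8@(4,4):1 a9@(3,5):1 a10@(2,5):1 a11@(2,1):1 a12@(1,1):1 a13@(2,3):1 a14@(4,2):1 a15@(0,1):1
t=2: a0@(1,5):1 a1@(2,0):1 a2@(0,3):1 a3@(3,3):1 a4@(1,4):1 a5@(4,5):1 a6@(0,2):1 a7@(3,1):1 a8@(4,4):1 a9@(3,5):1 a10@(2,5):1 a11@(2,1):1 a12@(1,1):1 a13@(2,3):1 a14@(4,2):1 a15@(0,1):1
t=3: (unchanged — steady state)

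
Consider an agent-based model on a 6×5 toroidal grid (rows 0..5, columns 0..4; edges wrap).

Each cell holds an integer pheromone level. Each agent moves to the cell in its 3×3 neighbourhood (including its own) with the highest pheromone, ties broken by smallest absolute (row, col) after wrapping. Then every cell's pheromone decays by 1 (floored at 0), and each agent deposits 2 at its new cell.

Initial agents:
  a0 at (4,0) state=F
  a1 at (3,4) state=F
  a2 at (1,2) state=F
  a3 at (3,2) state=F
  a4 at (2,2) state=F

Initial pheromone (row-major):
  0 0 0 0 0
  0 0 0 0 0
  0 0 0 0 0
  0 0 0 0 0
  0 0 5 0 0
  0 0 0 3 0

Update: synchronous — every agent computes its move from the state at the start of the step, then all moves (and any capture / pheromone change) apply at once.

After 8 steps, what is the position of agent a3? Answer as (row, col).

t=1: a0@(3,0) a1@(2,0) a2@(0,1) a3@(4,2) a4@(1,1) | pheromone: 0 2 0 0 0 / 0 2 0 0 0 / 2 0 0 0 0 / 2 0 0 0 0 / 0 0 6 0 0 / 0 0 0 2 0
t=2: a0@(2,0) a1@(1,1) a2@(0,1) a3@(4,2) a4@(0,1) | pheromone: 0 5 0 0 0 / 0 3 0 0 0 / 3 0 0 0 0 / 1 0 0 0 0 / 0 0 7 0 0 / 0 0 0 1 0
t=3: a0@(1,1) a1@(0,1) a2@(0,1) a3@(4,2) a4@(0,1) | pheromone: 0 10 0 0 0 / 0 4 0 0 0 / 2 0 0 0 0 / 0 0 0 0 0 / 0 0 8 0 0 / 0 0 0 0 0
t=4: a0@(0,1) a1@(0,1) a2@(0,1) a3@(4,2) a4@(0,1) | pheromone: 0 17 0 0 0 / 0 3 0 0 0 / 1 0 0 0 0 / 0 0 0 0 0 / 0 0 9 0 0 / 0 0 0 0 0
t=5: a0@(0,1) a1@(0,1) a2@(0,1) a3@(4,2) a4@(0,1) | pheromone: 0 24 0 0 0 / 0 2 0 0 0 / 0 0 0 0 0 / 0 0 0 0 0 / 0 0 10 0 0 / 0 0 0 0 0
t=6: a0@(0,1) a1@(0,1) a2@(0,1) a3@(4,2) a4@(0,1) | pheromone: 0 31 0 0 0 / 0 1 0 0 0 / 0 0 0 0 0 / 0 0 0 0 0 / 0 0 11 0 0 / 0 0 0 0 0
t=7: a0@(0,1) a1@(0,1) a2@(0,1) a3@(4,2) a4@(0,1) | pheromone: 0 38 0 0 0 / 0 0 0 0 0 / 0 0 0 0 0 / 0 0 0 0 0 / 0 0 12 0 0 / 0 0 0 0 0
t=8: a0@(0,1) a1@(0,1) a2@(0,1) a3@(4,2) a4@(0,1) | pheromone: 0 45 0 0 0 / 0 0 0 0 0 / 0 0 0 0 0 / 0 0 0 0 0 / 0 0 13 0 0 / 0 0 0 0 0

(4, 2)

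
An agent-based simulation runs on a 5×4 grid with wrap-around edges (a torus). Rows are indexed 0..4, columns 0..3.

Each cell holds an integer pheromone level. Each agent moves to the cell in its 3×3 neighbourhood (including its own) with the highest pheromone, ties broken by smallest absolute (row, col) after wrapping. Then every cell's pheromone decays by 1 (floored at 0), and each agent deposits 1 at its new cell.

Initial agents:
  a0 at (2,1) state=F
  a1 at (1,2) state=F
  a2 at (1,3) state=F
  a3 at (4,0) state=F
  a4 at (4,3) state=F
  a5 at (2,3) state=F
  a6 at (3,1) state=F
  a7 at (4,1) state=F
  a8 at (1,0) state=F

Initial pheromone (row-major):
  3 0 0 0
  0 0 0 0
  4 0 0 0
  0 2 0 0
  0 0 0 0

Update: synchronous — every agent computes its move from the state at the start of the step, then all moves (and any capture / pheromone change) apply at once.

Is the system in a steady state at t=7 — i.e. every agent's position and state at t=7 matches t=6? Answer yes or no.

yes

t=1: a0@(2,0) a1@(0,1) a2@(2,0) a3@(0,0) a4@(0,0) a5@(2,0) a6@(2,0) a7@(0,0) a8@(2,0) | pheromone: 5 1 0 0 / 0 0 0 0 / 8 0 0 0 / 0 1 0 0 / 0 0 0 0
t=2: a0@(2,0) a1@(0,0) a2@(2,0) a3@(0,0) a4@(0,0) a5@(2,0) a6@(2,0) a7@(0,0) a8@(2,0) | pheromone: 8 0 0 0 / 0 0 0 0 / 12 0 0 0 / 0 0 0 0 / 0 0 0 0
t=3: a0@(2,0) a1@(0,0) a2@(2,0) a3@(0,0) a4@(0,0) a5@(2,0) a6@(2,0) a7@(0,0) a8@(2,0) | pheromone: 11 0 0 0 / 0 0 0 0 / 16 0 0 0 / 0 0 0 0 / 0 0 0 0
t=4: a0@(2,0) a1@(0,0) a2@(2,0) a3@(0,0) a4@(0,0) a5@(2,0) a6@(2,0) a7@(0,0) a8@(2,0) | pheromone: 14 0 0 0 / 0 0 0 0 / 20 0 0 0 / 0 0 0 0 / 0 0 0 0
t=5: a0@(2,0) a1@(0,0) a2@(2,0) a3@(0,0) a4@(0,0) a5@(2,0) a6@(2,0) a7@(0,0) a8@(2,0) | pheromone: 17 0 0 0 / 0 0 0 0 / 24 0 0 0 / 0 0 0 0 / 0 0 0 0
t=6: a0@(2,0) a1@(0,0) a2@(2,0) a3@(0,0) a4@(0,0) a5@(2,0) a6@(2,0) a7@(0,0) a8@(2,0) | pheromone: 20 0 0 0 / 0 0 0 0 / 28 0 0 0 / 0 0 0 0 / 0 0 0 0
t=7: a0@(2,0) a1@(0,0) a2@(2,0) a3@(0,0) a4@(0,0) a5@(2,0) a6@(2,0) a7@(0,0) a8@(2,0) | pheromone: 23 0 0 0 / 0 0 0 0 / 32 0 0 0 / 0 0 0 0 / 0 0 0 0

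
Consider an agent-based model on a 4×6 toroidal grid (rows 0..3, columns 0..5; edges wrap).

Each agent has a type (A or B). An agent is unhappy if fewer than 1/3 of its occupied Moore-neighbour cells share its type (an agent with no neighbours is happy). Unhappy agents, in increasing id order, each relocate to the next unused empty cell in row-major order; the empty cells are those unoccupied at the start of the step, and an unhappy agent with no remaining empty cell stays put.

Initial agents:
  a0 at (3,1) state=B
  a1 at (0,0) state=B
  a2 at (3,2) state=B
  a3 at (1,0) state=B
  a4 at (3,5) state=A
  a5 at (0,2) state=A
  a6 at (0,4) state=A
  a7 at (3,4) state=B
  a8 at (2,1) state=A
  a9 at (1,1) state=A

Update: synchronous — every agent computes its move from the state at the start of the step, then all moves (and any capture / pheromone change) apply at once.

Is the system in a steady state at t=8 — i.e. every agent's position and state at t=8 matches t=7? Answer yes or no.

t=1: a0@(3,1):B a1@(0,0):B a2@(3,2):B a3@(1,0):B a4@(3,5):A a5@(0,2):A a6@(0,4):A a7@(0,1):B a8@(0,3):A a9@(1,1):A
t=2: a0@(3,1):B a1@(0,0):B a2@(3,2):B a3@(1,0):B a4@(3,5):A a5@(0,2):A a6@(0,4):A a7@(0,1):B a8@(0,3):A a9@(0,5):A
t=3: a0@(3,1):B a1@(0,0):B a2@(3,2):B a3@(1,0):B a4@(3,5):A a5@(1,1):A a6@(0,4):A a7@(0,1):B a8@(0,3):A a9@(0,5):A
t=4: a0@(3,1):B a1@(0,0):B a2@(3,2):B a3@(1,0):B a4@(3,5):A a5@(0,2):A a6@(0,4):A a7@(0,1):B a8@(0,3):A a9@(0,5):A
t=5: a0@(3,1):B a1@(0,0):B a2@(3,2):B a3@(1,0):B a4@(3,5):A a5@(1,1):A a6@(0,4):A a7@(0,1):B a8@(0,3):A a9@(0,5):A
t=6: a0@(3,1):B a1@(0,0):B a2@(3,2):B a3@(1,0):B a4@(3,5):A a5@(0,2):A a6@(0,4):A a7@(0,1):B a8@(0,3):A a9@(0,5):A
t=7: a0@(3,1):B a1@(0,0):B a2@(3,2):B a3@(1,0):B a4@(3,5):A a5@(1,1):A a6@(0,4):A a7@(0,1):B a8@(0,3):A a9@(0,5):A
t=8: a0@(3,1):B a1@(0,0):B a2@(3,2):B a3@(1,0):B a4@(3,5):A a5@(0,2):A a6@(0,4):A a7@(0,1):B a8@(0,3):A a9@(0,5):A

no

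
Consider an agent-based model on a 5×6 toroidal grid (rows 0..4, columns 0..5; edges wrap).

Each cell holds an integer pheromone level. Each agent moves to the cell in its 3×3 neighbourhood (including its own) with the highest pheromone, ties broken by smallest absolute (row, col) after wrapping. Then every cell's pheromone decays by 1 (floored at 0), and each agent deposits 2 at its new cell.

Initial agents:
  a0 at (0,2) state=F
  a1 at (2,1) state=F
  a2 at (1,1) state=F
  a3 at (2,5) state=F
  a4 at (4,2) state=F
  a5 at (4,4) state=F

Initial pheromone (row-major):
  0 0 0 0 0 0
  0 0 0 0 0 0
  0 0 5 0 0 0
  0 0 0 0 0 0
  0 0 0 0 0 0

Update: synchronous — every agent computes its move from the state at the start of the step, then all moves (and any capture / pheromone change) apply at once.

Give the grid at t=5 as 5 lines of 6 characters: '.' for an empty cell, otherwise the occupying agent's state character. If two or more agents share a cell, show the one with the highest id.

.F.F..
......
..F...
......
......

t=1: a0@(0,1) a1@(2,2) a2@(2,2) a3@(1,0) a4@(0,1) a5@(0,3) | pheromone: 0 4 0 2 0 0 / 2 0 0 0 0 0 / 0 0 8 0 0 0 / 0 0 0 0 0 0 / 0 0 0 0 0 0
t=2: a0@(0,1) a1@(2,2) a2@(2,2) a3@(0,1) a4@(0,1) a5@(0,3) | pheromone: 0 9 0 3 0 0 / 1 0 0 0 0 0 / 0 0 11 0 0 0 / 0 0 0 0 0 0 / 0 0 0 0 0 0
t=3: a0@(0,1) a1@(2,2) a2@(2,2) a3@(0,1) a4@(0,1) a5@(0,3) | pheromone: 0 14 0 4 0 0 / 0 0 0 0 0 0 / 0 0 14 0 0 0 / 0 0 0 0 0 0 / 0 0 0 0 0 0
t=4: a0@(0,1) a1@(2,2) a2@(2,2) a3@(0,1) a4@(0,1) a5@(0,3) | pheromone: 0 19 0 5 0 0 / 0 0 0 0 0 0 / 0 0 17 0 0 0 / 0 0 0 0 0 0 / 0 0 0 0 0 0
t=5: a0@(0,1) a1@(2,2) a2@(2,2) a3@(0,1) a4@(0,1) a5@(0,3) | pheromone: 0 24 0 6 0 0 / 0 0 0 0 0 0 / 0 0 20 0 0 0 / 0 0 0 0 0 0 / 0 0 0 0 0 0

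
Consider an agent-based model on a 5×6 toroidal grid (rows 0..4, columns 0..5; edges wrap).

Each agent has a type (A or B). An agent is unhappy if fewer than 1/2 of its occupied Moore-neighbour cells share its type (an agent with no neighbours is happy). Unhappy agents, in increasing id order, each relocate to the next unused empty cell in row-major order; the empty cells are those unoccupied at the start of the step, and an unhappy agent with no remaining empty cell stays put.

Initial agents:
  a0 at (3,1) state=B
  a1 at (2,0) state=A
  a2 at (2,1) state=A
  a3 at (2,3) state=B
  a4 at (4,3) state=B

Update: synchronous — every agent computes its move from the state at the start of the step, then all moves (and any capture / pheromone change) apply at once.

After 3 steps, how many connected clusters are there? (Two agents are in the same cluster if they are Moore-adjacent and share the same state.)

t=1: a0@(0,0):B a1@(2,0):A a2@(2,1):A a3@(2,3):B a4@(4,3):B
t=2: (unchanged — steady state)

4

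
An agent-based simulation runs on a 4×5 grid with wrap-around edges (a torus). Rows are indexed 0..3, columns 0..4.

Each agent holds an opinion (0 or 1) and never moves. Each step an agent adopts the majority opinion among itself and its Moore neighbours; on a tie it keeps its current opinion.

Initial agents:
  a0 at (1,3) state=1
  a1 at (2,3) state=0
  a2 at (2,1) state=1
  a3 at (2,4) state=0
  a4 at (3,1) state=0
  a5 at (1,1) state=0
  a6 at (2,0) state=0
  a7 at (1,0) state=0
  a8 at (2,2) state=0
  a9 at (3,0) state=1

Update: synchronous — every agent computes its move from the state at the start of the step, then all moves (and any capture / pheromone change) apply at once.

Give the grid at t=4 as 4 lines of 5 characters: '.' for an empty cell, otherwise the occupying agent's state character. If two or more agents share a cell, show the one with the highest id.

t=1: a0@(1,3):0 a1@(2,3):0 a2@(2,1):0 a3@(2,4):0 a4@(3,1):0 a5@(1,1):0 a6@(2,0):0 a7@(1,0):0 a8@(2,2):0 a9@(3,0):0
t=2: (unchanged — steady state)

.....
00.0.
00000
00...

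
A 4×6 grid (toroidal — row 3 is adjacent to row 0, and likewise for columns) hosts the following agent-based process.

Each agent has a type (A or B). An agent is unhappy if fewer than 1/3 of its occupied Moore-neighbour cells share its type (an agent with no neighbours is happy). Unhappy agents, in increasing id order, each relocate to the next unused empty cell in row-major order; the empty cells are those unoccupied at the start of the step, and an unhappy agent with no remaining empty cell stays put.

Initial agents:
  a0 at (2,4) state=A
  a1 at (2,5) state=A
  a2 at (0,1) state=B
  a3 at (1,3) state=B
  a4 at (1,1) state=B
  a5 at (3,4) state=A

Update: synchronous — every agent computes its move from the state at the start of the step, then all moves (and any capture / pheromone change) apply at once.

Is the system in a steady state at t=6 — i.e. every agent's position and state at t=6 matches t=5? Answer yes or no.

yes

t=1: a0@(2,4):A a1@(2,5):A a2@(0,1):B a3@(0,0):B a4@(1,1):B a5@(3,4):A
t=2: (unchanged — steady state)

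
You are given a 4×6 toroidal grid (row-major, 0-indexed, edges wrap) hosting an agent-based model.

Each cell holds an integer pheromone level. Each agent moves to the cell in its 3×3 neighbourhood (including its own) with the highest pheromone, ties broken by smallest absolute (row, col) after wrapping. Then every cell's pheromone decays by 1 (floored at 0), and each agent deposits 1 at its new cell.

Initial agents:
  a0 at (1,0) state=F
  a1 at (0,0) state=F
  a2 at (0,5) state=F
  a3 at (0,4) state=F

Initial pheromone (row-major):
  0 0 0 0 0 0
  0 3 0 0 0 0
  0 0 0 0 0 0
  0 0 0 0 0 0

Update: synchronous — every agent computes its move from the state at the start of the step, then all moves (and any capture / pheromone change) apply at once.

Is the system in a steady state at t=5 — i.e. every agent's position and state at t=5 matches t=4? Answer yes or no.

t=1: a0@(1,1) a1@(1,1) a2@(0,0) a3@(0,3) | pheromone: 1 0 0 1 0 0 / 0 4 0 0 0 0 / 0 0 0 0 0 0 / 0 0 0 0 0 0
t=2: a0@(1,1) a1@(1,1) a2@(1,1) a3@(0,3) | pheromone: 0 0 0 1 0 0 / 0 6 0 0 0 0 / 0 0 0 0 0 0 / 0 0 0 0 0 0
t=3: a0@(1,1) a1@(1,1) a2@(1,1) a3@(0,3) | pheromone: 0 0 0 1 0 0 / 0 8 0 0 0 0 / 0 0 0 0 0 0 / 0 0 0 0 0 0
t=4: a0@(1,1) a1@(1,1) a2@(1,1) a3@(0,3) | pheromone: 0 0 0 1 0 0 / 0 10 0 0 0 0 / 0 0 0 0 0 0 / 0 0 0 0 0 0
t=5: a0@(1,1) a1@(1,1) a2@(1,1) a3@(0,3) | pheromone: 0 0 0 1 0 0 / 0 12 0 0 0 0 / 0 0 0 0 0 0 / 0 0 0 0 0 0

yes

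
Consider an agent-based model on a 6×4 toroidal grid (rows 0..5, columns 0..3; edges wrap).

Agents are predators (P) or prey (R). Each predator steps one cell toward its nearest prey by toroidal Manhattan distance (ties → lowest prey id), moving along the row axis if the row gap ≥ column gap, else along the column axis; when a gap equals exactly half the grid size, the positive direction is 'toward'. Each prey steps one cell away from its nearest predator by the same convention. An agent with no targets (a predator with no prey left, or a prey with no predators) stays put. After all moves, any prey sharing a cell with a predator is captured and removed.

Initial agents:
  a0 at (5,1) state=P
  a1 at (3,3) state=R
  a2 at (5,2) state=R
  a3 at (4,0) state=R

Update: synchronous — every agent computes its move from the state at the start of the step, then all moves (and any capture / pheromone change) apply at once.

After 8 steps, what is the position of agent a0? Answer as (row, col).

(5, 1)

t=1: a0@(5,2):P a1@(2,3):R a2@(5,3):R a3@(3,0):R
t=2: a0@(5,3):P a1@(1,3):R a2@(5,0):R a3@(2,0):R
t=3: a0@(5,0):P a1@(2,3):R a2@(5,1):R a3@(1,0):R
t=4: a0@(5,1):P a1@(1,3):R a2@(5,2):R a3@(2,0):R
t=5: a0@(5,2):P a1@(2,3):R a2@(5,3):R a3@(1,0):R
t=6: a0@(5,3):P a1@(1,3):R a2@(5,0):R a3@(2,0):R
t=7: a0@(5,0):P a1@(2,3):R a2@(5,1):R a3@(1,0):R
t=8: a0@(5,1):P a1@(1,3):R a2@(5,2):R a3@(2,0):R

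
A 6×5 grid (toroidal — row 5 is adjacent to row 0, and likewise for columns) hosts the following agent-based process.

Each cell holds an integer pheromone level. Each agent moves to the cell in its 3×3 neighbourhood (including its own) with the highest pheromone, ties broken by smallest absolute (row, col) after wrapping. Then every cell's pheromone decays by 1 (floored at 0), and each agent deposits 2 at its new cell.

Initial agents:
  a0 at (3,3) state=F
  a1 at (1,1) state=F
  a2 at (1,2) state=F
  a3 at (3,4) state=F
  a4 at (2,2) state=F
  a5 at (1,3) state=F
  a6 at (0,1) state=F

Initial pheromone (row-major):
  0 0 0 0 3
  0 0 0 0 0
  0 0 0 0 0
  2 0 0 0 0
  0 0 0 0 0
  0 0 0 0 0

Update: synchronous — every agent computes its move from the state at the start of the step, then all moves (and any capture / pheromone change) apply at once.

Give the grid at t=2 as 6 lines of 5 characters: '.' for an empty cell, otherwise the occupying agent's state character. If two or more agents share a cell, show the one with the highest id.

F....
.F...
.....
F....
.....
.....

t=1: a0@(2,2) a1@(0,0) a2@(0,1) a3@(3,0) a4@(1,1) a5@(0,4) a6@(0,0) | pheromone: 4 2 0 0 4 / 0 2 0 0 0 / 0 0 2 0 0 / 3 0 0 0 0 / 0 0 0 0 0 / 0 0 0 0 0
t=2: a0@(1,1) a1@(0,0) a2@(0,0) a3@(3,0) a4@(0,0) a5@(0,0) a6@(0,0) | pheromone: 13 1 0 0 3 / 0 3 0 0 0 / 0 0 1 0 0 / 4 0 0 0 0 / 0 0 0 0 0 / 0 0 0 0 0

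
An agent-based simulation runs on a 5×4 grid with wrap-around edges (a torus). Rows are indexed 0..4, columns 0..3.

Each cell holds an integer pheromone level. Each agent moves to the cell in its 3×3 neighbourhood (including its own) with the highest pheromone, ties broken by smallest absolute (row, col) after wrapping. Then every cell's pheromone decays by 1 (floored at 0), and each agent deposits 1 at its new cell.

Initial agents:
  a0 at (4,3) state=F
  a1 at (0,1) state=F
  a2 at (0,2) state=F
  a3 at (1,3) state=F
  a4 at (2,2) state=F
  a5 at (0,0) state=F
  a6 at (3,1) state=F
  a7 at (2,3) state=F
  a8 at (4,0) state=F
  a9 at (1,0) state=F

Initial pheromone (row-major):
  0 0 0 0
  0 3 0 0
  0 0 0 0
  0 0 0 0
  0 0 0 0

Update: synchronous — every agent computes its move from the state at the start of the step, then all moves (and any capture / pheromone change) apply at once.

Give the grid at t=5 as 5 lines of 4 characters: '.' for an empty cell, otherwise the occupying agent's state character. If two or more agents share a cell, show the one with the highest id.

t=1: a0@(0,0) a1@(1,1) a2@(1,1) a3@(0,0) a4@(1,1) a5@(1,1) a6@(2,0) a7@(1,0) a8@(0,0) a9@(1,1) | pheromone: 3 0 0 0 / 1 7 0 0 / 1 0 0 0 / 0 0 0 0 / 0 0 0 0
t=2: a0@(1,1) a1@(1,1) a2@(1,1) a3@(1,1) a4@(1,1) a5@(1,1) a6@(1,1) a7@(1,1) a8@(1,1) a9@(1,1) | pheromone: 2 0 0 0 / 0 16 0 0 / 0 0 0 0 / 0 0 0 0 / 0 0 0 0
t=3: a0@(1,1) a1@(1,1) a2@(1,1) a3@(1,1) a4@(1,1) a5@(1,1) a6@(1,1) a7@(1,1) a8@(1,1) a9@(1,1) | pheromone: 1 0 0 0 / 0 25 0 0 / 0 0 0 0 / 0 0 0 0 / 0 0 0 0
t=4: a0@(1,1) a1@(1,1) a2@(1,1) a3@(1,1) a4@(1,1) a5@(1,1) a6@(1,1) a7@(1,1) a8@(1,1) a9@(1,1) | pheromone: 0 0 0 0 / 0 34 0 0 / 0 0 0 0 / 0 0 0 0 / 0 0 0 0
t=5: a0@(1,1) a1@(1,1) a2@(1,1) a3@(1,1) a4@(1,1) a5@(1,1) a6@(1,1) a7@(1,1) a8@(1,1) a9@(1,1) | pheromone: 0 0 0 0 / 0 43 0 0 / 0 0 0 0 / 0 0 0 0 / 0 0 0 0

....
.F..
....
....
....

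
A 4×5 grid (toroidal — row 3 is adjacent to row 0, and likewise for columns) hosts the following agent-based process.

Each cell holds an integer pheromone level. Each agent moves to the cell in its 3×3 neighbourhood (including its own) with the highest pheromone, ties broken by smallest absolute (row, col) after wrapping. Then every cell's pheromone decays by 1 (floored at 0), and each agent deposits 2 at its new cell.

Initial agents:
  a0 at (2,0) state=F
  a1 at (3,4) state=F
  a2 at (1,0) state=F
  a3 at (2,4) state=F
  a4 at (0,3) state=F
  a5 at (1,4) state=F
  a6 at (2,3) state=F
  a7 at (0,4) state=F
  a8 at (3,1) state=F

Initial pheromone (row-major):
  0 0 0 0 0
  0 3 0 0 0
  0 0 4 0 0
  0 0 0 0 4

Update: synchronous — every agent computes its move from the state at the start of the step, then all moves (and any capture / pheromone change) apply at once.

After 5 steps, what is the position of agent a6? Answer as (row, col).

t=1: a0@(3,4) a1@(3,4) a2@(1,1) a3@(3,4) a4@(3,4) a5@(0,0) a6@(2,2) a7@(3,4) a8@(2,2) | pheromone: 2 0 0 0 0 / 0 4 0 0 0 / 0 0 7 0 0 / 0 0 0 0 13
t=2: a0@(3,4) a1@(3,4) a2@(2,2) a3@(3,4) a4@(3,4) a5@(3,4) a6@(2,2) a7@(3,4) a8@(2,2) | pheromone: 1 0 0 0 0 / 0 3 0 0 0 / 0 0 12 0 0 / 0 0 0 0 24
t=3: a0@(3,4) a1@(3,4) a2@(2,2) a3@(3,4) a4@(3,4) a5@(3,4) a6@(2,2) a7@(3,4) a8@(2,2) | pheromone: 0 0 0 0 0 / 0 2 0 0 0 / 0 0 17 0 0 / 0 0 0 0 35
t=4: a0@(3,4) a1@(3,4) a2@(2,2) a3@(3,4) a4@(3,4) a5@(3,4) a6@(2,2) a7@(3,4) a8@(2,2) | pheromone: 0 0 0 0 0 / 0 1 0 0 0 / 0 0 22 0 0 / 0 0 0 0 46
t=5: a0@(3,4) a1@(3,4) a2@(2,2) a3@(3,4) a4@(3,4) a5@(3,4) a6@(2,2) a7@(3,4) a8@(2,2) | pheromone: 0 0 0 0 0 / 0 0 0 0 0 / 0 0 27 0 0 / 0 0 0 0 57

(2, 2)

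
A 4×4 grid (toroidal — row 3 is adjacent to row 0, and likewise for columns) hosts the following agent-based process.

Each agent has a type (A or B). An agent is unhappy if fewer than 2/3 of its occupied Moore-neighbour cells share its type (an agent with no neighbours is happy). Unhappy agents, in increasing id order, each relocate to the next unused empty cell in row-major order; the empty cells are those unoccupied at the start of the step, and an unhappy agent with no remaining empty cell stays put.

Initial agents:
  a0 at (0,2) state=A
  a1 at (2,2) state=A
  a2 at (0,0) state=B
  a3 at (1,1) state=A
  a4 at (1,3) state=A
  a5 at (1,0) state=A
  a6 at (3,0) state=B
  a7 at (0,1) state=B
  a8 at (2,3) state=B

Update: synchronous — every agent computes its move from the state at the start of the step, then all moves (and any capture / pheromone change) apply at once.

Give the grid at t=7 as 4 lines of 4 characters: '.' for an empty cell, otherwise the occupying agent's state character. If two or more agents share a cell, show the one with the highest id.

..A.
AABA
ABB.
.B..

t=1: a0@(0,2):A a1@(2,2):A a2@(0,3):B a3@(1,2):A a4@(2,0):A a5@(2,1):A a6@(3,0):B a7@(3,1):B a8@(3,2):B
t=2: a0@(0,0):A a1@(0,1):A a2@(1,0):B a3@(1,2):A a4@(1,1):A a5@(1,3):A a6@(2,3):B a7@(3,3):B a8@(3,2):B
t=3: a0@(0,2):A a1@(0,3):A a2@(2,0):B a3@(1,2):A a4@(1,1):A a5@(2,1):A a6@(2,2):B a7@(3,3):B a8@(3,2):B
t=4: a0@(0,0):A a1@(0,1):A a2@(1,0):B a3@(1,2):A a4@(1,3):A a5@(2,3):A a6@(3,0):B a7@(3,1):B a8@(3,2):B
t=5: a0@(0,2):A a1@(0,3):A a2@(1,1):B a3@(1,2):A a4@(1,3):A a5@(2,0):A a6@(2,1):B a7@(2,2):B a8@(3,3):B
t=6: a0@(0,0):A a1@(0,3):A a2@(0,1):B a3@(1,0):A a4@(1,3):A a5@(2,3):A a6@(3,0):B a7@(3,1):B a8@(3,2):B
t=7: a0@(0,2):A a1@(1,1):A a2@(1,2):B a3@(1,0):A a4@(1,3):A a5@(2,0):A a6@(2,1):B a7@(3,1):B a8@(2,2):B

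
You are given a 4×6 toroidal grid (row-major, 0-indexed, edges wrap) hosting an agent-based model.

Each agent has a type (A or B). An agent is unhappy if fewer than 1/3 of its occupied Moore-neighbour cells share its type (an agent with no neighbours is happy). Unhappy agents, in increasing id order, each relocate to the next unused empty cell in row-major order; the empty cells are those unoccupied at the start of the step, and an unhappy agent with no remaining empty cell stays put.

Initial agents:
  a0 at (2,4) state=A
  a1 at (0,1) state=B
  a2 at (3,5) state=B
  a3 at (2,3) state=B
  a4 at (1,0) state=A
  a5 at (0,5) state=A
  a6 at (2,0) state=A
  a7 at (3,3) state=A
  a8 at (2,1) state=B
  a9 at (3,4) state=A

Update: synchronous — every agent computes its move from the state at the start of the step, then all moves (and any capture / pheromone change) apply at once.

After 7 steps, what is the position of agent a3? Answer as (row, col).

t=1: a0@(2,4):A a1@(0,0):B a2@(0,2):B a3@(0,3):B a4@(1,0):A a5@(0,5):A a6@(2,0):A a7@(3,3):A a8@(0,4):B a9@(3,4):A
t=2: a0@(2,4):A a1@(0,1):B a2@(0,2):B a3@(0,3):B a4@(1,0):A a5@(0,5):A a6@(2,0):A a7@(3,3):A a8@(1,1):B a9@(3,4):A
t=3: (unchanged — steady state)

(0, 3)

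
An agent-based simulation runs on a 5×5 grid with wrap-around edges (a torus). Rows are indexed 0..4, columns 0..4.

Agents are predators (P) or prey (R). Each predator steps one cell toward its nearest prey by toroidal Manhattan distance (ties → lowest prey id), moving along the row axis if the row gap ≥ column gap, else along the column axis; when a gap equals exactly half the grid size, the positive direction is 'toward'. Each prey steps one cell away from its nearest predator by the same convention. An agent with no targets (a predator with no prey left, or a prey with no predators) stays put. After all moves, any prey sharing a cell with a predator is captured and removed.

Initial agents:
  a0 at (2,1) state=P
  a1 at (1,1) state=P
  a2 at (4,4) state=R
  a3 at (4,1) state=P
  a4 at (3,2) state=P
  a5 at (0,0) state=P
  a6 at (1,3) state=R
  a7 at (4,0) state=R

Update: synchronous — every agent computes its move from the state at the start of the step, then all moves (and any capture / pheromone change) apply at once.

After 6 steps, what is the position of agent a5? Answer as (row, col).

(2, 4)

t=1: a0@(2,2):P a1@(1,2):P a2@(4,3):R a3@(4,0):P a4@(3,3):P a5@(4,0):P a6@(1,4):R a7@(4,4):R
t=2: a0@(3,2):P a1@(1,3):P a2@(0,3):R a3@(4,4):P a4@(4,3):P a5@(4,4):P a6@(1,0):R
t=3: a0@(4,2):P a1@(0,3):P a2@(4,3):R a3@(0,4):P a4@(0,3):P a5@(0,4):P a6@(1,1):R
t=4: a0@(4,3):P a1@(4,3):P a3@(4,4):P a4@(4,3):P a5@(4,4):P a6@(2,1):R
t=5: a0@(3,3):P a1@(3,3):P a3@(3,4):P a4@(3,3):P a5@(3,4):P a6@(1,1):R
t=6: a0@(2,3):P a1@(2,3):P a3@(2,4):P a4@(2,3):P a5@(2,4):P a6@(0,1):R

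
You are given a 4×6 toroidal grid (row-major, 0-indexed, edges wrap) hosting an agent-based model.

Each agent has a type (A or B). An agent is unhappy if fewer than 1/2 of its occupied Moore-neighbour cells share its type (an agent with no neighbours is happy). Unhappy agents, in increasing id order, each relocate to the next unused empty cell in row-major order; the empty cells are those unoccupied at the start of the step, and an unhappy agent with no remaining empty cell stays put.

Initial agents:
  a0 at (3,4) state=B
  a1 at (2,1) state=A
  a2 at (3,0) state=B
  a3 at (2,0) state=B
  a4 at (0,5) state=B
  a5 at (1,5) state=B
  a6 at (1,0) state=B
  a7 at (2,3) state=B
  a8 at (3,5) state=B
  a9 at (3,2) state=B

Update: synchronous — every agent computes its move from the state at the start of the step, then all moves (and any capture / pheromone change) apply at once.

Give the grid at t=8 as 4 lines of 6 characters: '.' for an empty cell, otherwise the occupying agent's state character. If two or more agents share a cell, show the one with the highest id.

t=1: a0@(3,4):B a1@(0,0):A a2@(3,0):B a3@(2,0):B a4@(0,5):B a5@(1,5):B a6@(1,0):B a7@(2,3):B a8@(3,5):B a9@(3,2):B
t=2: a0@(3,4):B a1@(0,1):A a2@(3,0):B a3@(2,0):B a4@(0,5):B a5@(1,5):B a6@(1,0):B a7@(2,3):B a8@(3,5):B a9@(3,2):B
t=3: a0@(3,4):B a1@(0,0):A a2@(3,0):B a3@(2,0):B a4@(0,5):B a5@(1,5):B a6@(1,0):B a7@(2,3):B a8@(3,5):B a9@(3,2):B
t=4: a0@(3,4):B a1@(0,1):A a2@(3,0):B a3@(2,0):B a4@(0,5):B a5@(1,5):B a6@(1,0):B a7@(2,3):B a8@(3,5):B a9@(3,2):B
t=5: a0@(3,4):B a1@(0,0):A a2@(3,0):B a3@(2,0):B a4@(0,5):B a5@(1,5):B a6@(1,0):B a7@(2,3):B a8@(3,5):B a9@(3,2):B
t=6: a0@(3,4):B a1@(0,1):A a2@(3,0):B a3@(2,0):B a4@(0,5):B a5@(1,5):B a6@(1,0):B a7@(2,3):B a8@(3,5):B a9@(3,2):B
t=7: a0@(3,4):B a1@(0,0):A a2@(3,0):B a3@(2,0):B a4@(0,5):B a5@(1,5):B a6@(1,0):B a7@(2,3):B a8@(3,5):B a9@(3,2):B
t=8: a0@(3,4):B a1@(0,1):A a2@(3,0):B a3@(2,0):B a4@(0,5):B a5@(1,5):B a6@(1,0):B a7@(2,3):B a8@(3,5):B a9@(3,2):B

.A...B
B....B
B..B..
B.B.BB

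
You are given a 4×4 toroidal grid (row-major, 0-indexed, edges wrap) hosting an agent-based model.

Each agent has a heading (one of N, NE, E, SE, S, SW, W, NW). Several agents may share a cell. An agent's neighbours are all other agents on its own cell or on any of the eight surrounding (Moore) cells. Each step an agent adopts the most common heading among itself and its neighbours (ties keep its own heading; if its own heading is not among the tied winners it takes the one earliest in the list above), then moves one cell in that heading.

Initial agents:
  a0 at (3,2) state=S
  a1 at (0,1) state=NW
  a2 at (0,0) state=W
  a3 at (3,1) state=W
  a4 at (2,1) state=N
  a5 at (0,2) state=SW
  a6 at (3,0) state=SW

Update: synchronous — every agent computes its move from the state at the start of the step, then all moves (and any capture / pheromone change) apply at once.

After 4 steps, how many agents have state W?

t=1: a0@(0,2):S a1@(1,0):SW a2@(0,3):W a3@(3,0):W a4@(1,1):N a5@(1,1):SW a6@(3,3):W
t=2: a0@(0,1):W a1@(2,3):SW a2@(0,2):W a3@(3,3):W a4@(2,0):SW a5@(2,0):SW a6@(3,2):W
t=3: a0@(0,0):W a1@(3,2):SW a2@(0,1):W a3@(3,2):W a4@(3,3):SW a5@(3,3):SW a6@(3,1):W
t=4: a0@(0,3):W a1@(0,1):SW a2@(0,0):W a3@(3,1):W a4@(0,2):SW a5@(0,2):SW a6@(3,0):W

4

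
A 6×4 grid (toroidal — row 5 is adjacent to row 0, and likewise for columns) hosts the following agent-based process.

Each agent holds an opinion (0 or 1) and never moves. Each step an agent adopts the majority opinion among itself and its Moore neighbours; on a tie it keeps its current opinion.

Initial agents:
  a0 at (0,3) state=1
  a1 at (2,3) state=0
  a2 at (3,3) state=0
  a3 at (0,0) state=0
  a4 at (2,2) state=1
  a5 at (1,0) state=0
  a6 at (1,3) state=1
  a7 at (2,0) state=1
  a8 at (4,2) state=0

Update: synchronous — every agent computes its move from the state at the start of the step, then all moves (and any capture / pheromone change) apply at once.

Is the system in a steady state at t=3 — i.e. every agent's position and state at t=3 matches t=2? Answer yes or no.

no

t=1: a0@(0,3):1 a1@(2,3):0 a2@(3,3):0 a3@(0,0):0 a4@(2,2):1 a5@(1,0):0 a6@(1,3):1 a7@(2,0):0 a8@(4,2):0
t=2: a0@(0,3):1 a1@(2,3):0 a2@(3,3):0 a3@(0,0):0 a4@(2,2):1 a5@(1,0):0 a6@(1,3):0 a7@(2,0):0 a8@(4,2):0
t=3: a0@(0,3):0 a1@(2,3):0 a2@(3,3):0 a3@(0,0):0 a4@(2,2):0 a5@(1,0):0 a6@(1,3):0 a7@(2,0):0 a8@(4,2):0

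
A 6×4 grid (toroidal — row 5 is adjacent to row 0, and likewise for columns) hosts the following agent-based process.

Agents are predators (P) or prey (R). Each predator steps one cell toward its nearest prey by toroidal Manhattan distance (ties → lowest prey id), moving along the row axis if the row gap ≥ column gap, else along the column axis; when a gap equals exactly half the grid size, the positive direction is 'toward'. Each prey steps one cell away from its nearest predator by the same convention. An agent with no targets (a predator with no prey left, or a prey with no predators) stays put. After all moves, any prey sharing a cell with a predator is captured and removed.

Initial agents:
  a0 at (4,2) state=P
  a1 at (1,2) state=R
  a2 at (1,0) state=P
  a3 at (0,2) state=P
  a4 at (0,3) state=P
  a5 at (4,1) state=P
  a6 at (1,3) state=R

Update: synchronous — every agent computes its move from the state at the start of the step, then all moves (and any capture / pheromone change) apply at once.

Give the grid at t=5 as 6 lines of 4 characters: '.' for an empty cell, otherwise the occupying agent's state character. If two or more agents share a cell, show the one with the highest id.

t=1: a0@(5,2):P a1@(2,2):R a2@(1,3):P a3@(1,2):P a4@(1,3):P a5@(5,1):P
t=2: a0@(0,2):P a1@(3,2):R a2@(2,3):P a3@(2,2):P a4@(2,3):P a5@(0,1):P
t=3: a0@(1,2):P a1@(4,2):R a2@(3,3):P a3@(3,2):P a4@(3,3):P a5@(1,1):P
t=4: a0@(2,2):P a1@(5,2):R a2@(4,3):P a3@(4,2):P a4@(4,3):P a5@(2,1):P
t=5: a0@(3,2):P a1@(0,2):R a2@(5,3):P a3@(5,2):P a4@(5,3):P a5@(3,1):P

..R.
....
....
.PP.
....
..PP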